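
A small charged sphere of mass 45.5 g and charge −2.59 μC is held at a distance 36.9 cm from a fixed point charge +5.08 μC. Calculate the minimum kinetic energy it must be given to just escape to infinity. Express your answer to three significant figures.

0.321 J

To just escape, total mechanical energy must reach zero at infinity: ½mv²_min + U = 0, so ½mv²_min = −U = |kQq|/r.
|U| = |kQq|/r = (8.99×10⁹ N·m²/C²)(5.08×10⁻⁶)(2.59×10⁻⁶)/(0.369) = 0.321 J.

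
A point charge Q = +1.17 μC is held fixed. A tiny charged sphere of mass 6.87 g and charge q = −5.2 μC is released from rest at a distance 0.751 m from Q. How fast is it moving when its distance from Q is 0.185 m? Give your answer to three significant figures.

8.05 m/s

Only the electrostatic force acts, so mechanical energy is conserved: ½mv² = U₁ − U₂ = kQq(1/r₁ − 1/r₂).
U₁ − U₂ = (8.99×10⁹ N·m²/C²)(1.17×10⁻⁶ C)(-5.20×10⁻⁶ C)(1/0.751 − 1/0.185) = 0.223 J.
v = √(2·0.223/6.87×10⁻³) = 8.05 m/s.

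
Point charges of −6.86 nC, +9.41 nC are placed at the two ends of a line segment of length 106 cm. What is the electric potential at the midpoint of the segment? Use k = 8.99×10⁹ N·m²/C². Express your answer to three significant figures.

The total potential is the scalar sum of each charge's contribution, V = Σ kqᵢ/rᵢ.
Each charge is 0.530 m from the midpoint.
V = k[(-6.86×10⁻⁹)/(0.530) + (9.41×10⁻⁹)/(0.530)] = 43.3 V.

43.3 V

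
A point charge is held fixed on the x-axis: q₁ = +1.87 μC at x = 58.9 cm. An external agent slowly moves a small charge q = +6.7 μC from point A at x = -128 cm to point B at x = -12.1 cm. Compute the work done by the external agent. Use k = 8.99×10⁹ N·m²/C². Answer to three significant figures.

0.0984 J

For quasistatic motion the external work equals the change in potential energy: W_ext = qΔV = q(V_B − V_A).
At A: distance to the source charge is 1.87 m; V_A = kq₁/r = 8990 V.
At B: distance to the source charge is 0.710 m; V_B = kq₁/r = 2.37×10⁴ V.
ΔV = V_B − V_A = 1.47×10⁴ V.
W_ext = qΔV = (6.70×10⁻⁶ C)(1.47×10⁴ V) = 0.0984 J.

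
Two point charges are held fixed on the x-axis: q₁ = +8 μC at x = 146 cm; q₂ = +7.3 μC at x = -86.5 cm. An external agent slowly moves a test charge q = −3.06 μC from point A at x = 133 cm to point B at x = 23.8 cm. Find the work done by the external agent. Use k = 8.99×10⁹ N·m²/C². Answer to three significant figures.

For quasistatic motion the external work equals the change in potential energy: W_ext = qΔV = q(V_B − V_A).
At A: distances to the source charges are 0.130 m, 2.20 m; V_A = Σ kqᵢ/rᵢ = 5.83×10⁵ V.
At B: distances to the source charges are 1.22 m, 1.10 m; V_B = Σ kqᵢ/rᵢ = 1.18×10⁵ V.
ΔV = V_B − V_A = -4.65×10⁵ V.
W_ext = qΔV = (-3.06×10⁻⁶ C)(-4.65×10⁵ V) = 1.42 J.

1.42 J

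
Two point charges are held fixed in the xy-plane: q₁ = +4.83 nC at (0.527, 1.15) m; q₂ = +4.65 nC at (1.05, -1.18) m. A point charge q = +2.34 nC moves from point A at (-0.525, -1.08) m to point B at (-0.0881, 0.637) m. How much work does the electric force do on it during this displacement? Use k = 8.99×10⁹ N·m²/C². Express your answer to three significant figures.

The work done by the electric force is W_field = −ΔU = −q(V_B − V_A) = q(V_A − V_B).
At A: distances to the source charges are 2.47 m, 1.58 m; V_A = Σ kqᵢ/rᵢ = 44.1 V.
At B: distances to the source charges are 0.801 m, 2.14 m; V_B = Σ kqᵢ/rᵢ = 73.7 V.
ΔV = V_B − V_A = 29.6 V.
W_field = −qΔV = −(2.34×10⁻⁹ C)(29.6 V) = -6.93×10⁻⁸ J.

-6.93×10⁻⁸ J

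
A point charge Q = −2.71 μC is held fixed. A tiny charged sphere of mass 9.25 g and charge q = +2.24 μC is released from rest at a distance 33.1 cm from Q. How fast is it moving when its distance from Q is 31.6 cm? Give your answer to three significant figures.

Only the electrostatic force acts, so mechanical energy is conserved: ½mv² = U₁ − U₂ = kQq(1/r₁ − 1/r₂).
U₁ − U₂ = (8.99×10⁹ N·m²/C²)(-2.71×10⁻⁶ C)(2.24×10⁻⁶ C)(1/0.331 − 1/0.316) = 7.83×10⁻³ J.
v = √(2·7.83×10⁻³/9.25×10⁻³) = 1.30 m/s.

1.30 m/s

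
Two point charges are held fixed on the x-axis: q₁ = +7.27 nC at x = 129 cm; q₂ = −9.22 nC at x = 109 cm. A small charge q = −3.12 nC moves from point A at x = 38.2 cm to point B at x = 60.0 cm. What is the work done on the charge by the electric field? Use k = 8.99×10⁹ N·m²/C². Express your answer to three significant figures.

-9.16×10⁻⁸ J

The work done by the electric force is W_field = −ΔU = −q(V_B − V_A) = q(V_A − V_B).
At A: distances to the source charges are 0.908 m, 0.708 m; V_A = Σ kqᵢ/rᵢ = -45.1 V.
At B: distances to the source charges are 0.690 m, 0.490 m; V_B = Σ kqᵢ/rᵢ = -74.4 V.
ΔV = V_B − V_A = -29.3 V.
W_field = −qΔV = −(-3.12×10⁻⁹ C)(-29.3 V) = -9.16×10⁻⁸ J.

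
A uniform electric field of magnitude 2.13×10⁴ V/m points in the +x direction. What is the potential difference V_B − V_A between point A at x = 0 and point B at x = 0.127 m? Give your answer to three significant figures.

In a uniform field, potential decreases in the direction of E: V_B − V_A = −E·Δx.
V_B − V_A = −(2.13×10⁴ V/m)(0.127 m) = -2710 V.

-2710 V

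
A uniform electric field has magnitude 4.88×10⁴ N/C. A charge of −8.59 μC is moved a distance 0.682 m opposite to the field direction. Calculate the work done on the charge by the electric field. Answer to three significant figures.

The potential change for a displacement 0.682 m opposite to the field direction is ΔV = +Ed = 3.33×10⁴ V.
W_field = −qΔV = 0.286 J.

0.286 J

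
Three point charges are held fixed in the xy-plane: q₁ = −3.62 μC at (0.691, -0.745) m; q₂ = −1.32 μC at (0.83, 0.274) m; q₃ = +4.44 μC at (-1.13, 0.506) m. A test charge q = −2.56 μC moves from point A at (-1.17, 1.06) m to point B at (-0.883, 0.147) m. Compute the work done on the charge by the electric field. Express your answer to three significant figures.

0.0331 J

The work done by the electric force is W_field = −ΔU = −q(V_B − V_A) = q(V_A − V_B).
At A: distances to the source charges are 2.59 m, 2.15 m, 0.555 m; V_A = Σ kqᵢ/rᵢ = 5.38×10⁴ V.
At B: distances to the source charges are 1.81 m, 1.72 m, 0.436 m; V_B = Σ kqᵢ/rᵢ = 6.67×10⁴ V.
ΔV = V_B − V_A = 1.29×10⁴ V.
W_field = −qΔV = −(-2.56×10⁻⁶ C)(1.29×10⁴ V) = 0.0331 J.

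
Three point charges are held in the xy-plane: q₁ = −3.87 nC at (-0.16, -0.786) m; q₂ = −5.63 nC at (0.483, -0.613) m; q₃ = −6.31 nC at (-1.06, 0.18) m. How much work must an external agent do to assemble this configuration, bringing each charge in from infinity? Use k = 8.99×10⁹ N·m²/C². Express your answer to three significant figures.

The assembly work is the sum of pairwise potential energies, U = Σ_{i<j} kqᵢqⱼ/rᵢⱼ.
Pair separations: r₁₂ = 0.666 m, r₁₃ = 1.32 m, r₂₃ = 1.73 m.
U = (2.94×10⁻⁷) + (1.66×10⁻⁷) + (1.84×10⁻⁷) = 6.45×10⁻⁷ J.

6.45×10⁻⁷ J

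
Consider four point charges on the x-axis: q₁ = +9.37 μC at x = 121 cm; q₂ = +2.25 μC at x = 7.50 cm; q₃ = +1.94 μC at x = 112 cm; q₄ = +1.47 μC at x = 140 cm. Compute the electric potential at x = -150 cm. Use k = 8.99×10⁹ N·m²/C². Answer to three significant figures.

5.51×10⁴ V

Electric potential is a scalar, so the contributions from each charge add algebraically: V = Σ kqᵢ/rᵢ.
Distances from the field point to each charge: r₁ = 2.71 m, r₂ = 1.57 m, r₃ = 2.62 m, r₄ = 2.90 m.
V = k[(9.37×10⁻⁶)/(2.71) + (2.25×10⁻⁶)/(1.57) + (1.94×10⁻⁶)/(2.62) + (1.47×10⁻⁶)/(2.90)] = 5.51×10⁴ V.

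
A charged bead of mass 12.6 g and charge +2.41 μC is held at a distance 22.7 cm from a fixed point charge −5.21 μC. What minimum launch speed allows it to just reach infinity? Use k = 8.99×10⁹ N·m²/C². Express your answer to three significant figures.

8.88 m/s

To just escape, total mechanical energy must reach zero at infinity: ½mv²_min + U = 0, so ½mv²_min = −U = |kQq|/r.
|U| = |kQq|/r = (8.99×10⁹ N·m²/C²)(5.21×10⁻⁶)(2.41×10⁻⁶)/(0.227) = 0.497 J.
v_min = √(2|U|/m) = √(2·0.497/0.0126) = 8.88 m/s.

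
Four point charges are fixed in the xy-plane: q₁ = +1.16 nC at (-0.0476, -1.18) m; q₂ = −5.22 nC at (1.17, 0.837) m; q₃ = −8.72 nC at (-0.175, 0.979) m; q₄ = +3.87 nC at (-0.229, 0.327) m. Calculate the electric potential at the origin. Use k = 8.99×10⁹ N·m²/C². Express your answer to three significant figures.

Electric potential is a scalar, so the contributions from each charge add algebraically: V = Σ kqᵢ/rᵢ.
Distances from the field point to each charge: r₁ = 1.18 m, r₂ = 1.44 m, r₃ = 0.995 m, r₄ = 0.399 m.
V = k[(1.16×10⁻⁹)/(1.18) + (-5.22×10⁻⁹)/(1.44) + (-8.72×10⁻⁹)/(0.995) + (3.87×10⁻⁹)/(0.399)] = -15.5 V.

-15.5 V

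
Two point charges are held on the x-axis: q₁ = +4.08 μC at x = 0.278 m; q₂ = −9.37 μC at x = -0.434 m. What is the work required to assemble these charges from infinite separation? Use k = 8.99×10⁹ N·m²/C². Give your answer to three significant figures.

The work to assemble the configuration equals its total potential energy, U = Σ kqᵢqⱼ/rᵢⱼ over all pairs.
Pair separations: r₁₂ = 0.712 m.
U = (-0.483) = -0.483 J.

-0.483 J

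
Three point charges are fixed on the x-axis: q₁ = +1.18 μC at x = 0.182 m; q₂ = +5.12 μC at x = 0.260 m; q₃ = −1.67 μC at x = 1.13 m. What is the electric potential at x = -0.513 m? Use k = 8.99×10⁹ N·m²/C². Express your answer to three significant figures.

6.57×10⁴ V

Electric potential is a scalar, so the contributions from each charge add algebraically: V = Σ kqᵢ/rᵢ.
Distances from the field point to each charge: r₁ = 0.695 m, r₂ = 0.773 m, r₃ = 1.64 m.
V = k[(1.18×10⁻⁶)/(0.695) + (5.12×10⁻⁶)/(0.773) + (-1.67×10⁻⁶)/(1.64)] = 6.57×10⁴ V.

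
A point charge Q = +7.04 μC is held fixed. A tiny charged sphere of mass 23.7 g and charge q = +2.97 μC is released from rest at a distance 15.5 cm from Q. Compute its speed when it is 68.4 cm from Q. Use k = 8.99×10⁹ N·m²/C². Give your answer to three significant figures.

Only the electrostatic force acts, so mechanical energy is conserved: ½mv² = U₁ − U₂ = kQq(1/r₁ − 1/r₂).
U₁ − U₂ = (8.99×10⁹ N·m²/C²)(7.04×10⁻⁶ C)(2.97×10⁻⁶ C)(1/0.155 − 1/0.684) = 0.938 J.
v = √(2·0.938/0.0237) = 8.90 m/s.

8.90 m/s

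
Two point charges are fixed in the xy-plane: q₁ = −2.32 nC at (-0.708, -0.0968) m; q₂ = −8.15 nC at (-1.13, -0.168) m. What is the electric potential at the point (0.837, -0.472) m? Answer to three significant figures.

-49.9 V

The total potential is the scalar sum of each charge's contribution, V = Σ kqᵢ/rᵢ.
Distances from the field point to each charge: r₁ = 1.59 m, r₂ = 1.99 m.
V = k[(-2.32×10⁻⁹)/(1.59) + (-8.15×10⁻⁹)/(1.99)] = -49.9 V.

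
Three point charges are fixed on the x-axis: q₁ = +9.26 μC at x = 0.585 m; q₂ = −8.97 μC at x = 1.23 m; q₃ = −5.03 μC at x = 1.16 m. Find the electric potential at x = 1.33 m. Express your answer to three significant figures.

Electric potential is a scalar, so the contributions from each charge add algebraically: V = Σ kqᵢ/rᵢ.
Distances from the field point to each charge: r₁ = 0.745 m, r₂ = 0.100 m, r₃ = 0.170 m.
V = k[(9.26×10⁻⁶)/(0.745) + (-8.97×10⁻⁶)/(0.100) + (-5.03×10⁻⁶)/(0.170)] = -9.61×10⁵ V.

-9.61×10⁵ V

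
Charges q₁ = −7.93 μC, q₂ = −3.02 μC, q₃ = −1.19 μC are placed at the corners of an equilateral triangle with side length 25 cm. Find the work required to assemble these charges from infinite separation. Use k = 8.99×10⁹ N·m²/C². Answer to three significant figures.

The assembly work is the sum of pairwise potential energies, U = Σ_{i<j} kqᵢqⱼ/rᵢⱼ.
All three pair separations equal the side length, 0.250 m.
U = (0.861) + (0.339) + (0.129) = 1.33 J.

1.33 J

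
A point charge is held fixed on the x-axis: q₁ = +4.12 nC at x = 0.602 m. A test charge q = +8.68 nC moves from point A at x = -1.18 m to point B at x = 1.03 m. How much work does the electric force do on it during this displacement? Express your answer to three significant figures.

The work done by the electric force is W_field = −ΔU = −q(V_B − V_A) = q(V_A − V_B).
At A: distance to the source charge is 1.78 m; V_A = kq₁/r = 20.8 V.
At B: distance to the source charge is 0.428 m; V_B = kq₁/r = 86.5 V.
ΔV = V_B − V_A = 65.8 V.
W_field = −qΔV = −(8.68×10⁻⁹ C)(65.8 V) = -5.71×10⁻⁷ J.

-5.71×10⁻⁷ J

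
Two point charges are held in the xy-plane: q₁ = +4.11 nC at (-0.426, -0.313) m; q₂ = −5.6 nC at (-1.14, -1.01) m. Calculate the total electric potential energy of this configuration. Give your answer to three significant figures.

The work to assemble the configuration equals its total potential energy, U = Σ kqᵢqⱼ/rᵢⱼ over all pairs.
Pair separations: r₁₂ = 0.998 m.
U = (-2.07×10⁻⁷) = -2.07×10⁻⁷ J.

-2.07×10⁻⁷ J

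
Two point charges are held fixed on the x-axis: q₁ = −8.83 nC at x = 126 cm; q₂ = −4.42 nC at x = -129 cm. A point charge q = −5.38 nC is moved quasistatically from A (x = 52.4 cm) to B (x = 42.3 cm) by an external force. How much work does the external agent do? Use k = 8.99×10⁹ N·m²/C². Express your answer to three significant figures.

-6.31×10⁻⁸ J

For quasistatic motion the external work equals the change in potential energy: W_ext = qΔV = q(V_B − V_A).
At A: distances to the source charges are 0.736 m, 1.81 m; V_A = Σ kqᵢ/rᵢ = -130 V.
At B: distances to the source charges are 0.837 m, 1.71 m; V_B = Σ kqᵢ/rᵢ = -118 V.
ΔV = V_B − V_A = 11.7 V.
W_ext = qΔV = (-5.38×10⁻⁹ C)(11.7 V) = -6.31×10⁻⁸ J.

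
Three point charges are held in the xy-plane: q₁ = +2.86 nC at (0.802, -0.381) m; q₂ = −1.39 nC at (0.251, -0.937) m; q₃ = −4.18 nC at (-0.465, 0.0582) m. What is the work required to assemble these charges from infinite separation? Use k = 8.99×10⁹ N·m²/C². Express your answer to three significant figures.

-8.32×10⁻⁸ J

The work to assemble the configuration equals its total potential energy, U = Σ kqᵢqⱼ/rᵢⱼ over all pairs.
Pair separations: r₁₂ = 0.783 m, r₁₃ = 1.34 m, r₂₃ = 1.23 m.
U = (-4.57×10⁻⁸) + (-8.01×10⁻⁸) + (4.26×10⁻⁸) = -8.32×10⁻⁸ J.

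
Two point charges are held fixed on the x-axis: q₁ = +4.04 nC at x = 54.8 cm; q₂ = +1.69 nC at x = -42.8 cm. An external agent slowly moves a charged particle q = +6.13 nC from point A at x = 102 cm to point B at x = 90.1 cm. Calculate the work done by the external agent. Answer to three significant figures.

For quasistatic motion the external work equals the change in potential energy: W_ext = qΔV = q(V_B − V_A).
At A: distances to the source charges are 0.472 m, 1.45 m; V_A = Σ kqᵢ/rᵢ = 87.4 V.
At B: distances to the source charges are 0.353 m, 1.33 m; V_B = Σ kqᵢ/rᵢ = 114 V.
ΔV = V_B − V_A = 26.9 V.
W_ext = qΔV = (6.13×10⁻⁹ C)(26.9 V) = 1.65×10⁻⁷ J.

1.65×10⁻⁷ J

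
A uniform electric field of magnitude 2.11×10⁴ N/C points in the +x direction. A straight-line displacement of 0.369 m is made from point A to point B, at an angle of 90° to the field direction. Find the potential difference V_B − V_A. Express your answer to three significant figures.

0 V

Only the component of displacement along E changes the potential: ΔV = −E·d·cosθ.
ΔV = −(2.11×10⁴ V/m)(0.369 m)cos90° = 0 V.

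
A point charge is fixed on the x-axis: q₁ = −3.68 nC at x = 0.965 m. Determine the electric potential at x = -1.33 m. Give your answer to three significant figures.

-14.4 V

The total potential is the scalar sum of each charge's contribution, V = Σ kqᵢ/rᵢ.
V = k[(-3.68×10⁻⁹)/(2.29)] = -14.4 V.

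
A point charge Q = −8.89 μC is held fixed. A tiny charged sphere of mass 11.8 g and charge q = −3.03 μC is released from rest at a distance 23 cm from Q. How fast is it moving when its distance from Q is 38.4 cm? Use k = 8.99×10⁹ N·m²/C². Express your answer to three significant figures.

Only the electrostatic force acts, so mechanical energy is conserved: ½mv² = U₁ − U₂ = kQq(1/r₁ − 1/r₂).
U₁ − U₂ = (8.99×10⁹ N·m²/C²)(-8.89×10⁻⁶ C)(-3.03×10⁻⁶ C)(1/0.230 − 1/0.384) = 0.422 J.
v = √(2·0.422/0.0118) = 8.46 m/s.

8.46 m/s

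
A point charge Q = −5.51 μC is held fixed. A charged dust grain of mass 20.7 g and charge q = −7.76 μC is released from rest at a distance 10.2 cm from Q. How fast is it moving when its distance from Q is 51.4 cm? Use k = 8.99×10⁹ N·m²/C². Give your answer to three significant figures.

17.1 m/s

Only the electrostatic force acts, so mechanical energy is conserved: ½mv² = U₁ − U₂ = kQq(1/r₁ − 1/r₂).
U₁ − U₂ = (8.99×10⁹ N·m²/C²)(-5.51×10⁻⁶ C)(-7.76×10⁻⁶ C)(1/0.102 − 1/0.514) = 3.02 J.
v = √(2·3.02/0.0207) = 17.1 m/s.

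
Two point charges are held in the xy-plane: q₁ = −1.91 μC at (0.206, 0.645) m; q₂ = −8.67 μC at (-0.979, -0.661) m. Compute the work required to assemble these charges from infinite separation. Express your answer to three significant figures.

0.0844 J

The assembly work is the sum of pairwise potential energies, U = Σ_{i<j} kqᵢqⱼ/rᵢⱼ.
Pair separations: r₁₂ = 1.76 m.
U = (0.0844) = 0.0844 J.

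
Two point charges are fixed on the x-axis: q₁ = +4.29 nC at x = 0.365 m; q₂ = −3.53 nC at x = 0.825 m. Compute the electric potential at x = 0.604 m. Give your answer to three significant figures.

The total potential is the scalar sum of each charge's contribution, V = Σ kqᵢ/rᵢ.
Distances from the field point to each charge: r₁ = 0.239 m, r₂ = 0.221 m.
V = k[(4.29×10⁻⁹)/(0.239) + (-3.53×10⁻⁹)/(0.221)] = 17.8 V.

17.8 V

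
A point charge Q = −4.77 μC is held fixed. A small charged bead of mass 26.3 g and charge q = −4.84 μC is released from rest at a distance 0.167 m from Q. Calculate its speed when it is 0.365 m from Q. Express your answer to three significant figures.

7.16 m/s

Only the electrostatic force acts, so mechanical energy is conserved: ½mv² = U₁ − U₂ = kQq(1/r₁ − 1/r₂).
U₁ − U₂ = (8.99×10⁹ N·m²/C²)(-4.77×10⁻⁶ C)(-4.84×10⁻⁶ C)(1/0.167 − 1/0.365) = 0.674 J.
v = √(2·0.674/0.0263) = 7.16 m/s.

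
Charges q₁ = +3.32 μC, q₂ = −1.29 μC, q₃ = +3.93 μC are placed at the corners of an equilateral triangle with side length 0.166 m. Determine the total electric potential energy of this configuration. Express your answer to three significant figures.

The work to assemble the configuration equals its total potential energy, U = Σ kqᵢqⱼ/rᵢⱼ over all pairs.
All three pair separations equal the side length, 0.166 m.
U = (-0.232) + (0.707) + (-0.275) = 0.200 J.

0.200 J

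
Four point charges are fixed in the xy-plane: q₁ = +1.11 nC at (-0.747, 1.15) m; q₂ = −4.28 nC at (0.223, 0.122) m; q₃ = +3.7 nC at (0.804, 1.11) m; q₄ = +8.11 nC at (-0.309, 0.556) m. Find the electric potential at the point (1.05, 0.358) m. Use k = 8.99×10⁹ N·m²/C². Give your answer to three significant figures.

55.5 V

Electric potential is a scalar, so the contributions from each charge add algebraically: V = Σ kqᵢ/rᵢ.
Distances from the field point to each charge: r₁ = 1.96 m, r₂ = 0.860 m, r₃ = 0.791 m, r₄ = 1.37 m.
V = k[(1.11×10⁻⁹)/(1.96) + (-4.28×10⁻⁹)/(0.860) + (3.70×10⁻⁹)/(0.791) + (8.11×10⁻⁹)/(1.37)] = 55.5 V.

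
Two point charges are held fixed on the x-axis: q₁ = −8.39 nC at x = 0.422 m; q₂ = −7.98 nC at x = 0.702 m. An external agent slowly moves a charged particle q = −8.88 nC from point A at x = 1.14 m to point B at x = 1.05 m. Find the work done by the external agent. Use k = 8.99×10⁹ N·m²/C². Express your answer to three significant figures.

5.10×10⁻⁷ J

For quasistatic motion the external work equals the change in potential energy: W_ext = qΔV = q(V_B − V_A).
At A: distances to the source charges are 0.718 m, 0.438 m; V_A = Σ kqᵢ/rᵢ = -269 V.
At B: distances to the source charges are 0.628 m, 0.348 m; V_B = Σ kqᵢ/rᵢ = -326 V.
ΔV = V_B − V_A = -57.4 V.
W_ext = qΔV = (-8.88×10⁻⁹ C)(-57.4 V) = 5.10×10⁻⁷ J.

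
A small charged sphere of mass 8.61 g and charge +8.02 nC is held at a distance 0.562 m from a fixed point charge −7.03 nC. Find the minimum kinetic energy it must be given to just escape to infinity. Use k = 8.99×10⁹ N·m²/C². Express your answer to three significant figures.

9.02×10⁻⁷ J

To just escape, total mechanical energy must reach zero at infinity: ½mv²_min + U = 0, so ½mv²_min = −U = |kQq|/r.
|U| = |kQq|/r = (8.99×10⁹ N·m²/C²)(7.03×10⁻⁹)(8.02×10⁻⁹)/(0.562) = 9.02×10⁻⁷ J.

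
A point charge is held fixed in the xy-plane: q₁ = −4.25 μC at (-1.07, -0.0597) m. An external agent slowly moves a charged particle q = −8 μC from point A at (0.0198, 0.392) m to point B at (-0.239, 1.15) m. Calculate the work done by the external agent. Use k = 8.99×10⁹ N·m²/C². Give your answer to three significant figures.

-0.0508 J

For quasistatic motion the external work equals the change in potential energy: W_ext = qΔV = q(V_B − V_A).
At A: distance to the source charge is 1.18 m; V_A = kq₁/r = -3.24×10⁴ V.
At B: distance to the source charge is 1.47 m; V_B = kq₁/r = -2.60×10⁴ V.
ΔV = V_B − V_A = 6350 V.
W_ext = qΔV = (-8.00×10⁻⁶ C)(6350 V) = -0.0508 J.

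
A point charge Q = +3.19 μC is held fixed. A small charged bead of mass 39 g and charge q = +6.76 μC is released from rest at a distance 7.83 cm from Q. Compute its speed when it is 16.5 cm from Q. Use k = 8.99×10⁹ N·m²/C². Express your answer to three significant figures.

8.17 m/s

Only the electrostatic force acts, so mechanical energy is conserved: ½mv² = U₁ − U₂ = kQq(1/r₁ − 1/r₂).
U₁ − U₂ = (8.99×10⁹ N·m²/C²)(3.19×10⁻⁶ C)(6.76×10⁻⁶ C)(1/0.0783 − 1/0.165) = 1.30 J.
v = √(2·1.30/0.0390) = 8.17 m/s.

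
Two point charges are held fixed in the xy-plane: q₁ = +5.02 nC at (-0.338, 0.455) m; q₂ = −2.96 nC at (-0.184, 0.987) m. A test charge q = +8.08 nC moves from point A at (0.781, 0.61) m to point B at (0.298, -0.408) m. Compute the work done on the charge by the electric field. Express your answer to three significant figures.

The work done by the electric force is W_field = −ΔU = −q(V_B − V_A) = q(V_A − V_B).
At A: distances to the source charges are 1.13 m, 1.04 m; V_A = Σ kqᵢ/rᵢ = 14.3 V.
At B: distances to the source charges are 1.07 m, 1.48 m; V_B = Σ kqᵢ/rᵢ = 24.1 V.
ΔV = V_B − V_A = 9.80 V.
W_field = −qΔV = −(8.08×10⁻⁹ C)(9.80 V) = -7.92×10⁻⁸ J.

-7.92×10⁻⁸ J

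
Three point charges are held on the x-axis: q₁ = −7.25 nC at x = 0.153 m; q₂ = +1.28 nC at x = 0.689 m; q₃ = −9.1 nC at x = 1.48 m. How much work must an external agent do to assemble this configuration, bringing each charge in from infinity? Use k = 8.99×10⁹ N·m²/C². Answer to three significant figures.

The assembly work is the sum of pairwise potential energies, U = Σ_{i<j} kqᵢqⱼ/rᵢⱼ.
Pair separations: r₁₂ = 0.536 m, r₁₃ = 1.33 m, r₂₃ = 0.791 m.
U = (-1.56×10⁻⁷) + (4.47×10⁻⁷) + (-1.32×10⁻⁷) = 1.59×10⁻⁷ J.

1.59×10⁻⁷ J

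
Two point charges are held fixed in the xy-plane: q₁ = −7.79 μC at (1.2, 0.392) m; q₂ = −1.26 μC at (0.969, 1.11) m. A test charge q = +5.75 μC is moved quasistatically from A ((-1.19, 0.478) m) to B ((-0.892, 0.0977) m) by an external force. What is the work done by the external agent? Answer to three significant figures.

For quasistatic motion the external work equals the change in potential energy: W_ext = qΔV = q(V_B − V_A).
At A: distances to the source charges are 2.39 m, 2.25 m; V_A = Σ kqᵢ/rᵢ = -3.43×10⁴ V.
At B: distances to the source charges are 2.11 m, 2.12 m; V_B = Σ kqᵢ/rᵢ = -3.85×10⁴ V.
ΔV = V_B − V_A = -4180 V.
W_ext = qΔV = (5.75×10⁻⁶ C)(-4180 V) = -0.0240 J.

-0.0240 J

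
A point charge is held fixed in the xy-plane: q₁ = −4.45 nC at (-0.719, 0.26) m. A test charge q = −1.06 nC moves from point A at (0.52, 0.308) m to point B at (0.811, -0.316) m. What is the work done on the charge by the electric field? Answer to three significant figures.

8.26×10⁻⁹ J

The work done by the electric force is W_field = −ΔU = −q(V_B − V_A) = q(V_A − V_B).
At A: distance to the source charge is 1.24 m; V_A = kq₁/r = -32.3 V.
At B: distance to the source charge is 1.63 m; V_B = kq₁/r = -24.5 V.
ΔV = V_B − V_A = 7.79 V.
W_field = −qΔV = −(-1.06×10⁻⁹ C)(7.79 V) = 8.26×10⁻⁹ J.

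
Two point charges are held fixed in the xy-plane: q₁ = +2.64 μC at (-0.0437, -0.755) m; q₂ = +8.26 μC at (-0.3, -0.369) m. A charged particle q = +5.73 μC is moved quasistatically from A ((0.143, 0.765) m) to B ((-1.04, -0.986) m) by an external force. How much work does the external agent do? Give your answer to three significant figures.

For quasistatic motion the external work equals the change in potential energy: W_ext = qΔV = q(V_B − V_A).
At A: distances to the source charges are 1.53 m, 1.22 m; V_A = Σ kqᵢ/rᵢ = 7.65×10⁴ V.
At B: distances to the source charges are 1.02 m, 0.963 m; V_B = Σ kqᵢ/rᵢ = 1.00×10⁵ V.
ΔV = V_B − V_A = 2.38×10⁴ V.
W_ext = qΔV = (5.73×10⁻⁶ C)(2.38×10⁴ V) = 0.136 J.

0.136 J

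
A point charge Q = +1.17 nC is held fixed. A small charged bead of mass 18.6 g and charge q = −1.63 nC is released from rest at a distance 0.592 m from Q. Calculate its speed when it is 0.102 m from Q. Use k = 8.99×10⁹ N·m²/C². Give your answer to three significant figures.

3.87×10⁻³ m/s

Only the electrostatic force acts, so mechanical energy is conserved: ½mv² = U₁ − U₂ = kQq(1/r₁ − 1/r₂).
U₁ − U₂ = (8.99×10⁹ N·m²/C²)(1.17×10⁻⁹ C)(-1.63×10⁻⁹ C)(1/0.592 − 1/0.102) = 1.39×10⁻⁷ J.
v = √(2·1.39×10⁻⁷/0.0186) = 3.87×10⁻³ m/s.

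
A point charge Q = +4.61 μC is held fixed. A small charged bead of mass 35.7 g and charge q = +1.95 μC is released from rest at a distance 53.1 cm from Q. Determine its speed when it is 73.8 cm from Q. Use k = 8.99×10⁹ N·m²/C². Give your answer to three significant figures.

Only the electrostatic force acts, so mechanical energy is conserved: ½mv² = U₁ − U₂ = kQq(1/r₁ − 1/r₂).
U₁ − U₂ = (8.99×10⁹ N·m²/C²)(4.61×10⁻⁶ C)(1.95×10⁻⁶ C)(1/0.531 − 1/0.738) = 0.0427 J.
v = √(2·0.0427/0.0357) = 1.55 m/s.

1.55 m/s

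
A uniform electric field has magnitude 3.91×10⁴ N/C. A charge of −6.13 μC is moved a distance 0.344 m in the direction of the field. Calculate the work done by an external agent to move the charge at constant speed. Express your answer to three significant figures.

The potential change for a displacement 0.344 m in the direction of the field is ΔV = −Ed = -1.35×10⁴ V.
W_ext = qΔV = 0.0825 J.

0.0825 J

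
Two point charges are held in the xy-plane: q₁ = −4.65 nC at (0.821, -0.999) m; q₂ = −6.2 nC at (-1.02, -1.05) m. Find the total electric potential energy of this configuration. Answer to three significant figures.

1.41×10⁻⁷ J

The assembly work is the sum of pairwise potential energies, U = Σ_{i<j} kqᵢqⱼ/rᵢⱼ.
Pair separations: r₁₂ = 1.84 m.
U = (1.41×10⁻⁷) = 1.41×10⁻⁷ J.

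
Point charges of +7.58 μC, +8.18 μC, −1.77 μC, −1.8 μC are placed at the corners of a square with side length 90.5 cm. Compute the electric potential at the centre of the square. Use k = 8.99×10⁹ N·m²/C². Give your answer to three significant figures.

Electric potential is a scalar, so the contributions from each charge add algebraically: V = Σ kqᵢ/rᵢ.
The distance from each corner to the centre is a√2/2 = 0.640 m.
V = k[(7.58×10⁻⁶)/(0.640) + (8.18×10⁻⁶)/(0.640) + (-1.77×10⁻⁶)/(0.640) + (-1.80×10⁻⁶)/(0.640)] = 1.71×10⁵ V.

1.71×10⁵ V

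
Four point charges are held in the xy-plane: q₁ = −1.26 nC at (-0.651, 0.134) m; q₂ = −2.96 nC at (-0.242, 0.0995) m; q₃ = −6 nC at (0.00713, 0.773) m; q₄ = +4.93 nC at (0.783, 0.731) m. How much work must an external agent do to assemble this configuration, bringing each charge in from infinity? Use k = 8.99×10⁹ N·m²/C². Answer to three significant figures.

-1.09×10⁻⁷ J

The work to assemble the configuration equals its total potential energy, U = Σ kqᵢqⱼ/rᵢⱼ over all pairs.
Pair separations: r₁₂ = 0.410 m, r₁₃ = 0.917 m, r₁₄ = 1.55 m, r₂₃ = 0.718 m, r₂₄ = 1.20 m, r₃₄ = 0.777 m.
Summing all 6 pair terms gives U = -1.09×10⁻⁷ J.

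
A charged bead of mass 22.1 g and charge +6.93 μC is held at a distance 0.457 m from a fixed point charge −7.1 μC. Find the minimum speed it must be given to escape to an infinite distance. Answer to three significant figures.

9.36 m/s

To just escape, total mechanical energy must reach zero at infinity: ½mv²_min + U = 0, so ½mv²_min = −U = |kQq|/r.
|U| = |kQq|/r = (8.99×10⁹ N·m²/C²)(7.10×10⁻⁶)(6.93×10⁻⁶)/(0.457) = 0.968 J.
v_min = √(2|U|/m) = √(2·0.968/0.0221) = 9.36 m/s.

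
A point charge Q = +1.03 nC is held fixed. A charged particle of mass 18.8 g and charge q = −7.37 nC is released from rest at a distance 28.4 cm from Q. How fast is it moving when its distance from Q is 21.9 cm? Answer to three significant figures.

2.75×10⁻³ m/s

Only the electrostatic force acts, so mechanical energy is conserved: ½mv² = U₁ − U₂ = kQq(1/r₁ − 1/r₂).
U₁ − U₂ = (8.99×10⁹ N·m²/C²)(1.03×10⁻⁹ C)(-7.37×10⁻⁹ C)(1/0.284 − 1/0.219) = 7.13×10⁻⁸ J.
v = √(2·7.13×10⁻⁸/0.0188) = 2.75×10⁻³ m/s.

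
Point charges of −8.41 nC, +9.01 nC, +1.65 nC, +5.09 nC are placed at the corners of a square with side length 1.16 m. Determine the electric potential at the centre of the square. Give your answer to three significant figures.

80.4 V

The total potential is the scalar sum of each charge's contribution, V = Σ kqᵢ/rᵢ.
The distance from each corner to the centre is a√2/2 = 0.820 m.
V = k[(-8.41×10⁻⁹)/(0.820) + (9.01×10⁻⁹)/(0.820) + (1.65×10⁻⁹)/(0.820) + (5.09×10⁻⁹)/(0.820)] = 80.4 V.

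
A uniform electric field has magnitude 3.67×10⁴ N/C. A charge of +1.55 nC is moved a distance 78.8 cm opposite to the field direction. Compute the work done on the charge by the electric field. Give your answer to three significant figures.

The potential change for a displacement 78.8 cm opposite to the field direction is ΔV = +Ed = 2.89×10⁴ V.
W_field = −qΔV = -4.48×10⁻⁵ J.

-4.48×10⁻⁵ J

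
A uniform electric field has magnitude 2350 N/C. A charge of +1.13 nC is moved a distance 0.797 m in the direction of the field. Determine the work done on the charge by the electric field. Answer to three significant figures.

The potential change for a displacement 0.797 m in the direction of the field is ΔV = −Ed = -1870 V.
W_field = −qΔV = 2.12×10⁻⁶ J.

2.12×10⁻⁶ J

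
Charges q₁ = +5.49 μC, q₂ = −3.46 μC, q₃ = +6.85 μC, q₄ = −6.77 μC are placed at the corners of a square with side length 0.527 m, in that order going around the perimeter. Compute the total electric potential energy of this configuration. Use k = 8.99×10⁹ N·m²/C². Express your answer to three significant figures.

The assembly work is the sum of pairwise potential energies, U = Σ_{i<j} kqᵢqⱼ/rᵢⱼ.
The four side pairs have separation 0.527 m and the two diagonal pairs 0.745 m.
Summing all 6 pair terms gives U = -1.42 J.

-1.42 J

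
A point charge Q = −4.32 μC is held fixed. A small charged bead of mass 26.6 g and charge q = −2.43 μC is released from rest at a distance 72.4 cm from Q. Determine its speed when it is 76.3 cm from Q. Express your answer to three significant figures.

0.708 m/s

Only the electrostatic force acts, so mechanical energy is conserved: ½mv² = U₁ − U₂ = kQq(1/r₁ − 1/r₂).
U₁ − U₂ = (8.99×10⁹ N·m²/C²)(-4.32×10⁻⁶ C)(-2.43×10⁻⁶ C)(1/0.724 − 1/0.763) = 6.66×10⁻³ J.
v = √(2·6.66×10⁻³/0.0266) = 0.708 m/s.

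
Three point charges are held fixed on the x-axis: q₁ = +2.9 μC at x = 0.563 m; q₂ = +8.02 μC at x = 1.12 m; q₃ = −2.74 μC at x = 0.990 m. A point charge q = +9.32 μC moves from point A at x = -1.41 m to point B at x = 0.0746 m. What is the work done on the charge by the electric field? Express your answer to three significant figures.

The work done by the electric force is W_field = −ΔU = −q(V_B − V_A) = q(V_A − V_B).
At A: distances to the source charges are 1.97 m, 2.53 m, 2.40 m; V_A = Σ kqᵢ/rᵢ = 3.14×10⁴ V.
At B: distances to the source charges are 0.488 m, 1.05 m, 0.915 m; V_B = Σ kqᵢ/rᵢ = 9.54×10⁴ V.
ΔV = V_B − V_A = 6.40×10⁴ V.
W_field = −qΔV = −(9.32×10⁻⁶ C)(6.40×10⁴ V) = -0.596 J.

-0.596 J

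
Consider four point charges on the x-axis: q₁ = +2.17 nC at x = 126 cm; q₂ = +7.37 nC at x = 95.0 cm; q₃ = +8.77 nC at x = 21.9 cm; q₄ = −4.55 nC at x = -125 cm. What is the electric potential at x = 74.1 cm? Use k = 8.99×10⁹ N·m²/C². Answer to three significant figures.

Electric potential is a scalar, so the contributions from each charge add algebraically: V = Σ kqᵢ/rᵢ.
Distances from the field point to each charge: r₁ = 0.519 m, r₂ = 0.209 m, r₃ = 0.522 m, r₄ = 1.99 m.
V = k[(2.17×10⁻⁹)/(0.519) + (7.37×10⁻⁹)/(0.209) + (8.77×10⁻⁹)/(0.522) + (-4.55×10⁻⁹)/(1.99)] = 485 V.

485 V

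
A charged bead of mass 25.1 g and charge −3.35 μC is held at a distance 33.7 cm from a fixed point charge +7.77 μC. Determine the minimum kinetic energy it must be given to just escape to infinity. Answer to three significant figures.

0.694 J

To just escape, total mechanical energy must reach zero at infinity: ½mv²_min + U = 0, so ½mv²_min = −U = |kQq|/r.
|U| = |kQq|/r = (8.99×10⁹ N·m²/C²)(7.77×10⁻⁶)(3.35×10⁻⁶)/(0.337) = 0.694 J.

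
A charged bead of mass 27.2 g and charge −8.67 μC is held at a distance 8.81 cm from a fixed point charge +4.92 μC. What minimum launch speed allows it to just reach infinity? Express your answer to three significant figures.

To just escape, total mechanical energy must reach zero at infinity: ½mv²_min + U = 0, so ½mv²_min = −U = |kQq|/r.
|U| = |kQq|/r = (8.99×10⁹ N·m²/C²)(4.92×10⁻⁶)(8.67×10⁻⁶)/(0.0881) = 4.35 J.
v_min = √(2|U|/m) = √(2·4.35/0.0272) = 17.9 m/s.

17.9 m/s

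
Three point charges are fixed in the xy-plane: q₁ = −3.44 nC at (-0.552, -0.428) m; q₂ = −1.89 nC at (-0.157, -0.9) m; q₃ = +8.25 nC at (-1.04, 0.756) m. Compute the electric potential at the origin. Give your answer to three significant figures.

-5.19 V

The total potential is the scalar sum of each charge's contribution, V = Σ kqᵢ/rᵢ.
Distances from the field point to each charge: r₁ = 0.698 m, r₂ = 0.914 m, r₃ = 1.29 m.
V = k[(-3.44×10⁻⁹)/(0.698) + (-1.89×10⁻⁹)/(0.914) + (8.25×10⁻⁹)/(1.29)] = -5.19 V.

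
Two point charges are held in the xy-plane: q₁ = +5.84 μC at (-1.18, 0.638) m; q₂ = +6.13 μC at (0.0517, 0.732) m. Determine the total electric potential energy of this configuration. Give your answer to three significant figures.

The assembly work is the sum of pairwise potential energies, U = Σ_{i<j} kqᵢqⱼ/rᵢⱼ.
Pair separations: r₁₂ = 1.24 m.
U = (0.261) = 0.261 J.

0.261 J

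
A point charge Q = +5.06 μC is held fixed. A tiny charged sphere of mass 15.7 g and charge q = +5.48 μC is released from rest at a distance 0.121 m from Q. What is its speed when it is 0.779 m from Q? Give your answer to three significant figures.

14.9 m/s

Only the electrostatic force acts, so mechanical energy is conserved: ½mv² = U₁ − U₂ = kQq(1/r₁ − 1/r₂).
U₁ − U₂ = (8.99×10⁹ N·m²/C²)(5.06×10⁻⁶ C)(5.48×10⁻⁶ C)(1/0.121 − 1/0.779) = 1.74 J.
v = √(2·1.74/0.0157) = 14.9 m/s.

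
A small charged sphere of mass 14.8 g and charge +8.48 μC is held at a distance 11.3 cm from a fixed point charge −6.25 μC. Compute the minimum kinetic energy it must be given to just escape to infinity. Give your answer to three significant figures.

4.22 J

To just escape, total mechanical energy must reach zero at infinity: ½mv²_min + U = 0, so ½mv²_min = −U = |kQq|/r.
|U| = |kQq|/r = (8.99×10⁹ N·m²/C²)(6.25×10⁻⁶)(8.48×10⁻⁶)/(0.113) = 4.22 J.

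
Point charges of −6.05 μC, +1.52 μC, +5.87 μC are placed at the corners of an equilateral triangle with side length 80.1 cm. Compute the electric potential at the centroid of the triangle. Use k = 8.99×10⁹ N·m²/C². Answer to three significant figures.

2.60×10⁴ V

Electric potential is a scalar, so the contributions from each charge add algebraically: V = Σ kqᵢ/rᵢ.
The distance from each vertex to the centroid is a/√3 = 0.462 m.
V = k[(-6.05×10⁻⁶)/(0.462) + (1.52×10⁻⁶)/(0.462) + (5.87×10⁻⁶)/(0.462)] = 2.60×10⁴ V.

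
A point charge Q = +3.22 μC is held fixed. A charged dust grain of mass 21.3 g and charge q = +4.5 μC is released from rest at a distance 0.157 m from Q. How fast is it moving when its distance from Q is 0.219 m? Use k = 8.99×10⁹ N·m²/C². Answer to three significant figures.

4.70 m/s

Only the electrostatic force acts, so mechanical energy is conserved: ½mv² = U₁ − U₂ = kQq(1/r₁ − 1/r₂).
U₁ − U₂ = (8.99×10⁹ N·m²/C²)(3.22×10⁻⁶ C)(4.50×10⁻⁶ C)(1/0.157 − 1/0.219) = 0.235 J.
v = √(2·0.235/0.0213) = 4.70 m/s.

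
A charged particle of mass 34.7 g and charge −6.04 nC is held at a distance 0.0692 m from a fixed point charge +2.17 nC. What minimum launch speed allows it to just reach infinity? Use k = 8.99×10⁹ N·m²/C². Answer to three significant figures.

To just escape, total mechanical energy must reach zero at infinity: ½mv²_min + U = 0, so ½mv²_min = −U = |kQq|/r.
|U| = |kQq|/r = (8.99×10⁹ N·m²/C²)(2.17×10⁻⁹)(6.04×10⁻⁹)/(0.0692) = 1.70×10⁻⁶ J.
v_min = √(2|U|/m) = √(2·1.70×10⁻⁶/0.0347) = 9.91×10⁻³ m/s.

9.91×10⁻³ m/s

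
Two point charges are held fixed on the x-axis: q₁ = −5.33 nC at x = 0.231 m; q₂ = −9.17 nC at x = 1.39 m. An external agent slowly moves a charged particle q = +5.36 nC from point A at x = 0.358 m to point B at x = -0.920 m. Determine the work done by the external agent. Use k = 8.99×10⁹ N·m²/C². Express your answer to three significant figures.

2.04×10⁻⁶ J

For quasistatic motion the external work equals the change in potential energy: W_ext = qΔV = q(V_B − V_A).
At A: distances to the source charges are 0.127 m, 1.03 m; V_A = Σ kqᵢ/rᵢ = -457 V.
At B: distances to the source charges are 1.15 m, 2.31 m; V_B = Σ kqᵢ/rᵢ = -77.3 V.
ΔV = V_B − V_A = 380 V.
W_ext = qΔV = (5.36×10⁻⁹ C)(380 V) = 2.04×10⁻⁶ J.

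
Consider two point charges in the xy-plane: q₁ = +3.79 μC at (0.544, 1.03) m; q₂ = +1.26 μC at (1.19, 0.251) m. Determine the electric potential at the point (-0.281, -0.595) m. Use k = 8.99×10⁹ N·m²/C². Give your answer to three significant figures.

The total potential is the scalar sum of each charge's contribution, V = Σ kqᵢ/rᵢ.
Distances from the field point to each charge: r₁ = 1.82 m, r₂ = 1.70 m.
V = k[(3.79×10⁻⁶)/(1.82) + (1.26×10⁻⁶)/(1.70)] = 2.54×10⁴ V.

2.54×10⁴ V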